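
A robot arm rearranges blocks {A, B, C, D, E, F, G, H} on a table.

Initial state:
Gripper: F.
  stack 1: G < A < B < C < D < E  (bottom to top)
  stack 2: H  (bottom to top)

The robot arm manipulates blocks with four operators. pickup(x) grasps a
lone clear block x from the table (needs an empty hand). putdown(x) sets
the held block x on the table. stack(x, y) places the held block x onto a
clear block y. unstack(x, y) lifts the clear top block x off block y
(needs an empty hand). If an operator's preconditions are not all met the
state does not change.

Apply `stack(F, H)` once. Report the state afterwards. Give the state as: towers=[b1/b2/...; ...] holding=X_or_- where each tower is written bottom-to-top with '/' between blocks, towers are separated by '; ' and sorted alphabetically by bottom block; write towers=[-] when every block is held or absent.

towers=[G/A/B/C/D/E; H/F] holding=-

before: towers=[G/A/B/C/D/E; H] holding=F
pre[stack(F, H)]: holding(F) ok, clear(H) ok, F≠H ok
all met → apply stack(F, H)
after:  towers=[G/A/B/C/D/E; H/F] holding=-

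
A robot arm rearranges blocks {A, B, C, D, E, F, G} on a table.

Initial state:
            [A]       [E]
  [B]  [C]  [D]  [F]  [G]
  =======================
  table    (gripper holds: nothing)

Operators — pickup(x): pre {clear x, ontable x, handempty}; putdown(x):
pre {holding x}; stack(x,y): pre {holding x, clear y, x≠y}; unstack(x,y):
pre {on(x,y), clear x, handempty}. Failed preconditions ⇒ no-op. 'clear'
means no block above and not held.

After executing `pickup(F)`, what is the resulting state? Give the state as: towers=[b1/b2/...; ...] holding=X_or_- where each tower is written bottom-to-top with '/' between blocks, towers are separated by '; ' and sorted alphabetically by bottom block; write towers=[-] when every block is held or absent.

towers=[B; C; D/A; G/E] holding=F

before: towers=[B; C; D/A; F; G/E] holding=-
pre[pickup(F)]: clear(F) ✓, ontable(F) ✓, handempty ✓
all met → apply pickup(F)
after:  towers=[B; C; D/A; G/E] holding=F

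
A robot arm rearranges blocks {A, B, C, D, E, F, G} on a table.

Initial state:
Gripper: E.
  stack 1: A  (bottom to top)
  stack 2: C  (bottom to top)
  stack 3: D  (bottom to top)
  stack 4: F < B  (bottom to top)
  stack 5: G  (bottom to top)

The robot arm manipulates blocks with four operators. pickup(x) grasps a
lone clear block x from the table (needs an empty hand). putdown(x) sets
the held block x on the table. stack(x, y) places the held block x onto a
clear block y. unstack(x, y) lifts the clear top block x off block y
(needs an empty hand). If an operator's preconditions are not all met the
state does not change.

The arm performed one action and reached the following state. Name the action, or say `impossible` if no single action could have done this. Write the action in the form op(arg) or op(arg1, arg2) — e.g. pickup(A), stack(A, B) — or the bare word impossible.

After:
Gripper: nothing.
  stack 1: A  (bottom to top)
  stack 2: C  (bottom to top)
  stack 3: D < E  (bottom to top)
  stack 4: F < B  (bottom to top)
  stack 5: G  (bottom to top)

target: towers=[A; C; D/E; F/B; G] holding=-
        putdown(E) → towers=[A; C; D; E; F/B; G] holding=-
       stack(E, B) → towers=[A; C; D; F/B/E; G] holding=-
       stack(E, G) → towers=[A; C; D; F/B; G/E] holding=-
       stack(E, D) → towers=[A; C; D/E; F/B; G] holding=-  ← match
       stack(E, A) → towers=[A/E; C; D; F/B; G] holding=-
       stack(E, C) → towers=[A; C/E; D; F/B; G] holding=-

stack(E, D)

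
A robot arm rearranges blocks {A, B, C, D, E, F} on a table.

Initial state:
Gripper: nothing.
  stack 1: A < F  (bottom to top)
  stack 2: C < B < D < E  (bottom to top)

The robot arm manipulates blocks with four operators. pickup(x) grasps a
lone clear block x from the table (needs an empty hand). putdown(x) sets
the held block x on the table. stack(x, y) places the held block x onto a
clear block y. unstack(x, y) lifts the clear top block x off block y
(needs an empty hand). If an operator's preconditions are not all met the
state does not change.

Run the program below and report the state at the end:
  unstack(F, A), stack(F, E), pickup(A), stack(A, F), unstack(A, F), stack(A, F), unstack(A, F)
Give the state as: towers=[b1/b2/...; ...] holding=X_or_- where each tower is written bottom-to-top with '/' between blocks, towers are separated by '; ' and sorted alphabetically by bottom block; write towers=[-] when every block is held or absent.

step 1 (unstack(F, A)): towers=[A; C/B/D/E] holding=F
step 2 (stack(F, E)): towers=[A; C/B/D/E/F] holding=-
step 3 (pickup(A)): towers=[C/B/D/E/F] holding=A
step 4 (stack(A, F)): towers=[C/B/D/E/F/A] holding=-
step 5 (unstack(A, F)): towers=[C/B/D/E/F] holding=A
step 6 (stack(A, F)): towers=[C/B/D/E/F/A] holding=-
step 7 (unstack(A, F)): towers=[C/B/D/E/F] holding=A

towers=[C/B/D/E/F] holding=A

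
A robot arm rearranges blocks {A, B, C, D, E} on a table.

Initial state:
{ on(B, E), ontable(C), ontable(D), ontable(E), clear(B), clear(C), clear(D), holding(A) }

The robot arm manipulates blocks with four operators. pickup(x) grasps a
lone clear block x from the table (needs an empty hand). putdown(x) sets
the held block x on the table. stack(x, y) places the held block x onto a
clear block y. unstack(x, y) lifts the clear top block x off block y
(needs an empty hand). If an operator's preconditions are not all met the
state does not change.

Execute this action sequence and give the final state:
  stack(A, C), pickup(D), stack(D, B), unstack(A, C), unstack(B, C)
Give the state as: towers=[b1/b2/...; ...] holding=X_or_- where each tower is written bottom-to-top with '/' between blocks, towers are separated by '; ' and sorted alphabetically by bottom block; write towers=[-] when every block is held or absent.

step 1 (stack(A, C)): towers=[C/A; D; E/B] holding=-
step 2 (pickup(D)): towers=[C/A; E/B] holding=D
step 3 (stack(D, B)): towers=[C/A; E/B/D] holding=-
step 4 (unstack(A, C)): towers=[C; E/B/D] holding=A
step 5 (unstack(B, C)) [no-op]: towers=[C; E/B/D] holding=A

towers=[C; E/B/D] holding=A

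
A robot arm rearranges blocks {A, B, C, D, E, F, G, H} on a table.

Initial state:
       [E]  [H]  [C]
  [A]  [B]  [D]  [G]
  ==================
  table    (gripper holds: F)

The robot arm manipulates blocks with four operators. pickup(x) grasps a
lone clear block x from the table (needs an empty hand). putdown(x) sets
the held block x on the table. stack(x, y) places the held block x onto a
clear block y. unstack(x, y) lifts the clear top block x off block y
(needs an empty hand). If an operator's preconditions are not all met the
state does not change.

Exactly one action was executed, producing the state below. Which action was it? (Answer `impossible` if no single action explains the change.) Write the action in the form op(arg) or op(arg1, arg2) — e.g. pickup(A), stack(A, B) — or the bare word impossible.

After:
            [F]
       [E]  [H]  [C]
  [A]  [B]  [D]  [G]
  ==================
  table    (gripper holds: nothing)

stack(F, H)

target: towers=[A; B/E; D/H/F; G/C] holding=-
        putdown(F) → towers=[A; B/E; D/H; F; G/C] holding=-
       stack(F, A) → towers=[A/F; B/E; D/H; G/C] holding=-
       stack(F, E) → towers=[A; B/E/F; D/H; G/C] holding=-
       stack(F, H) → towers=[A; B/E; D/H/F; G/C] holding=-  ← match
       stack(F, C) → towers=[A; B/E; D/H; G/C/F] holding=-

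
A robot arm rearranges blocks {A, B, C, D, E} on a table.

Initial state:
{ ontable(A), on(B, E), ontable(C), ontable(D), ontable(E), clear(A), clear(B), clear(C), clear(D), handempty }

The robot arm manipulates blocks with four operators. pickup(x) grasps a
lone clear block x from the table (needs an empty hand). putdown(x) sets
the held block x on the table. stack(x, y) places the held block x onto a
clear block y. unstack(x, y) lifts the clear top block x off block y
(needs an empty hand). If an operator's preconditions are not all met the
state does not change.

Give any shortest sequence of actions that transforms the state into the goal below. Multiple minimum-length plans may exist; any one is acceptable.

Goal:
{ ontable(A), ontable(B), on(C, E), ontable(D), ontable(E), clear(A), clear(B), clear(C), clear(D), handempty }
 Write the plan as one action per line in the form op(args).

unstack(B, E)
putdown(B)
pickup(C)
stack(C, E)

step 1 (unstack(B, E)): towers=[A; C; D; E] holding=B
step 2 (putdown(B)): towers=[A; B; C; D; E] holding=-
step 3 (pickup(C)): towers=[A; B; D; E] holding=C
step 4 (stack(C, E)): towers=[A; B; D; E/C] holding=-
goal check: towers=[A; B; D; E/C] holding=- — reached (length 4, optimal by BFS)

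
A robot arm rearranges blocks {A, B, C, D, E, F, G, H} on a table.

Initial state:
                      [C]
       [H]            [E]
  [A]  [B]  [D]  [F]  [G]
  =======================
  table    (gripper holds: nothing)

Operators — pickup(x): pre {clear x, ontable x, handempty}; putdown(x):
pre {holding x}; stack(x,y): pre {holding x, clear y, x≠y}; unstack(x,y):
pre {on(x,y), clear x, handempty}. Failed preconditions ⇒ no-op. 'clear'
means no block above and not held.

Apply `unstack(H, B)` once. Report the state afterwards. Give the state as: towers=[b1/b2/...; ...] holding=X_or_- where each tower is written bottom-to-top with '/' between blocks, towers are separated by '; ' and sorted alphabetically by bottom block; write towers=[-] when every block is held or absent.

towers=[A; B; D; F; G/E/C] holding=H

before: towers=[A; B/H; D; F; G/E/C] holding=-
pre[unstack(H, B)]: on(H,B) ok, clear(H) ok, handempty ok
all met → apply unstack(H, B)
after:  towers=[A; B; D; F; G/E/C] holding=H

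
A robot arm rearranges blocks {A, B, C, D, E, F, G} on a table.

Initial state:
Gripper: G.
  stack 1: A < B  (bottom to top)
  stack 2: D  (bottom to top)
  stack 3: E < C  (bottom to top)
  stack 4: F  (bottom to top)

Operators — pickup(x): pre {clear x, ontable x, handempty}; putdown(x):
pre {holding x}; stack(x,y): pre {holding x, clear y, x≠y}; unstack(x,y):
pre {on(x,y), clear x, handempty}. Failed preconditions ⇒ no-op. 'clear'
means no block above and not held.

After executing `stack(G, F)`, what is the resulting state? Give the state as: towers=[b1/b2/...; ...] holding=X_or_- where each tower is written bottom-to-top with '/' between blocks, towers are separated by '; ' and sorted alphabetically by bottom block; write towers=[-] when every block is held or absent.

towers=[A/B; D; E/C; F/G] holding=-

before: towers=[A/B; D; E/C; F] holding=G
pre[stack(G, F)]: holding(G) yes, clear(F) yes, G≠F yes
all met → apply stack(G, F)
after:  towers=[A/B; D; E/C; F/G] holding=-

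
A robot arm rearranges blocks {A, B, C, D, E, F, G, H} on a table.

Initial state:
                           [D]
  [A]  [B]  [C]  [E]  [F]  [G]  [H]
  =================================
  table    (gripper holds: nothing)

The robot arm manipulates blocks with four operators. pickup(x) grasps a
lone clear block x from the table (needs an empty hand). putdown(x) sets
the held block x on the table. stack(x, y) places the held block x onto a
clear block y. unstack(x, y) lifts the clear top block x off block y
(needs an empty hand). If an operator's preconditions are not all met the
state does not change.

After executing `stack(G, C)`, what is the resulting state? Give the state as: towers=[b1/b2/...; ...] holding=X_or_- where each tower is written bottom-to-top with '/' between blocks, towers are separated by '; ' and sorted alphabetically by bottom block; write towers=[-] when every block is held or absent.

towers=[A; B; C; E; F; G/D; H] holding=-

before: towers=[A; B; C; E; F; G/D; H] holding=-
pre[stack(G, C)]: holding(G) no, clear(C) yes, G≠C yes
holding(G) unmet → stack(G, C) is a no-op
after:  towers=[A; B; C; E; F; G/D; H] holding=-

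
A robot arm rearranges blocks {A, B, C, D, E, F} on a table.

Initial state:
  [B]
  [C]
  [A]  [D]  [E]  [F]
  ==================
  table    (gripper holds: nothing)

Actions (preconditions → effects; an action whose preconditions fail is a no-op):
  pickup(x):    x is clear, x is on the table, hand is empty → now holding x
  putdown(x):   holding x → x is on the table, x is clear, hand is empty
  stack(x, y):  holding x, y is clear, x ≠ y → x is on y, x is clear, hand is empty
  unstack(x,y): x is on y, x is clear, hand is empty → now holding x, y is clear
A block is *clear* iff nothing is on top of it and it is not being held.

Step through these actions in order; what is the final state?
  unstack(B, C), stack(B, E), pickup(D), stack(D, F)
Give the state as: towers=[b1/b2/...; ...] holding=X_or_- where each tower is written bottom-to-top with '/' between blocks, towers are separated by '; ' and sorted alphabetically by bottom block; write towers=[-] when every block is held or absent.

step 1 (unstack(B, C)): towers=[A/C; D; E; F] holding=B
step 2 (stack(B, E)): towers=[A/C; D; E/B; F] holding=-
step 3 (pickup(D)): towers=[A/C; E/B; F] holding=D
step 4 (stack(D, F)): towers=[A/C; E/B; F/D] holding=-

towers=[A/C; E/B; F/D] holding=-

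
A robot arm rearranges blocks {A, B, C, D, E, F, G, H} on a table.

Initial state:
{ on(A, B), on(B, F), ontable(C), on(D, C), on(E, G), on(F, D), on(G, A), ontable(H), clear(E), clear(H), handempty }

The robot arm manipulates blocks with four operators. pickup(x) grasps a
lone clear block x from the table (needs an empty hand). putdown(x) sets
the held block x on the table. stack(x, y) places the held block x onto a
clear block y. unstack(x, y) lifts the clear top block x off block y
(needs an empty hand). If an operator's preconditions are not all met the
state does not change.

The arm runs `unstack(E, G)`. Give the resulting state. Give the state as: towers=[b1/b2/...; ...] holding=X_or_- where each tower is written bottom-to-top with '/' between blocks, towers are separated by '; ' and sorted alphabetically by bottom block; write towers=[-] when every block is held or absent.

towers=[C/D/F/B/A/G; H] holding=E

before: towers=[C/D/F/B/A/G/E; H] holding=-
pre[unstack(E, G)]: on(E,G) yes, clear(E) yes, handempty yes
all met → apply unstack(E, G)
after:  towers=[C/D/F/B/A/G; H] holding=E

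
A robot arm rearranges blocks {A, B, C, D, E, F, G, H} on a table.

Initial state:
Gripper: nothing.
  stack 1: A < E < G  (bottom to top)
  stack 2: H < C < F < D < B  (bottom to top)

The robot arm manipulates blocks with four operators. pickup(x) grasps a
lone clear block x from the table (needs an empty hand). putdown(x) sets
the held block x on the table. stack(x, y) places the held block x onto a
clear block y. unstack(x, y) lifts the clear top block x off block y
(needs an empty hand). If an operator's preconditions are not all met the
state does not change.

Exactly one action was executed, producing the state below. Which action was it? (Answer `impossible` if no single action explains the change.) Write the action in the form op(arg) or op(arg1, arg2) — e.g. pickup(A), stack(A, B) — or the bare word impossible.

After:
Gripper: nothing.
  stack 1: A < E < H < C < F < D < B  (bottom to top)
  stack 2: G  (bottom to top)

impossible

target: towers=[A/E/H/C/F/D/B; G] holding=-
     unstack(G, E) → towers=[A/E; H/C/F/D/B] holding=G
     unstack(B, D) → towers=[A/E/G; H/C/F/D] holding=B
none of the 2 applicable actions match → impossible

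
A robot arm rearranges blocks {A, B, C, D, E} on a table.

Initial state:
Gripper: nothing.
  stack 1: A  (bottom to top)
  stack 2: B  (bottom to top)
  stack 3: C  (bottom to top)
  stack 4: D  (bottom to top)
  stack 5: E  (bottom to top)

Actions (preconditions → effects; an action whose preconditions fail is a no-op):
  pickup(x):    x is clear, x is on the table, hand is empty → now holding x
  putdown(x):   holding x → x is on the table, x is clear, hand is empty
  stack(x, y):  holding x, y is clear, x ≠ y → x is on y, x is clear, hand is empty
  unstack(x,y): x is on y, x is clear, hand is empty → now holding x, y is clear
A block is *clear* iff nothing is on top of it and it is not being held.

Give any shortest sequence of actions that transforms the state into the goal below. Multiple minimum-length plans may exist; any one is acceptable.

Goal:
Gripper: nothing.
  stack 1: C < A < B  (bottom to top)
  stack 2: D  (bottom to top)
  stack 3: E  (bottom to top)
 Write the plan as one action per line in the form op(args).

pickup(A)
stack(A, C)
pickup(B)
stack(B, A)

step 1 (pickup(A)): towers=[B; C; D; E] holding=A
step 2 (stack(A, C)): towers=[B; C/A; D; E] holding=-
step 3 (pickup(B)): towers=[C/A; D; E] holding=B
step 4 (stack(B, A)): towers=[C/A/B; D; E] holding=-
goal check: towers=[C/A/B; D; E] holding=- — reached (length 4, optimal by BFS)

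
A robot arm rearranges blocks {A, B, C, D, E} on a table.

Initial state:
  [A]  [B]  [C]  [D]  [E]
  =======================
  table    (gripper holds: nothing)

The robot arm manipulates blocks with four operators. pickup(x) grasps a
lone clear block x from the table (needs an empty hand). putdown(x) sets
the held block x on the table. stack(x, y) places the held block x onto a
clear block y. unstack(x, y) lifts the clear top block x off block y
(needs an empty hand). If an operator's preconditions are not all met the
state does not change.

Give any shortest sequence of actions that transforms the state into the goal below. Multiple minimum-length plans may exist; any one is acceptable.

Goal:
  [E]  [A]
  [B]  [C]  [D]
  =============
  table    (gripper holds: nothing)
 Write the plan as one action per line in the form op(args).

step 1 (pickup(A)): towers=[B; C; D; E] holding=A
step 2 (stack(A, C)): towers=[B; C/A; D; E] holding=-
step 3 (pickup(E)): towers=[B; C/A; D] holding=E
step 4 (stack(E, B)): towers=[B/E; C/A; D] holding=-
goal check: towers=[B/E; C/A; D] holding=- — reached (length 4, optimal by BFS)

pickup(A)
stack(A, C)
pickup(E)
stack(E, B)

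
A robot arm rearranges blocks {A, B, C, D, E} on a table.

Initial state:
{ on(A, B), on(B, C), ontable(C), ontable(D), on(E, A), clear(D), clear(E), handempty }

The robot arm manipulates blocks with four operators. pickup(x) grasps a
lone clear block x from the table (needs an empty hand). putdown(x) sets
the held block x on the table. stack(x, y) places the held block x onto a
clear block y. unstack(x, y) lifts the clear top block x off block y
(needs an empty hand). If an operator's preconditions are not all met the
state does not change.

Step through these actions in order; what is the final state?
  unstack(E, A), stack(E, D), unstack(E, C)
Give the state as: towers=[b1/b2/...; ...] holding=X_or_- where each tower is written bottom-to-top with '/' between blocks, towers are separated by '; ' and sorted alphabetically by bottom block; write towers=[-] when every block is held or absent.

step 1 (unstack(E, A)): towers=[C/B/A; D] holding=E
step 2 (stack(E, D)): towers=[C/B/A; D/E] holding=-
step 3 (unstack(E, C)) [no-op]: towers=[C/B/A; D/E] holding=-

towers=[C/B/A; D/E] holding=-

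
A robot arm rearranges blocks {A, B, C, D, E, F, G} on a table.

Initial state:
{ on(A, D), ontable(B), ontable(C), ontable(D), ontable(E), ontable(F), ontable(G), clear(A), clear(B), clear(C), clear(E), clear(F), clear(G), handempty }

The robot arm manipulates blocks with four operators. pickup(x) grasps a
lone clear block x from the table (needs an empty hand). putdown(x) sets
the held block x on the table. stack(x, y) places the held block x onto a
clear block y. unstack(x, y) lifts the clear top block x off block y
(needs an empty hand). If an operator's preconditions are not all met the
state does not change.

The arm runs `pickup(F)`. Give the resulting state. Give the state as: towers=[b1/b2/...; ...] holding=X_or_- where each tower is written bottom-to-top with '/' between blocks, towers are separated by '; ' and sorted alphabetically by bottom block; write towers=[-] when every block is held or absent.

towers=[B; C; D/A; E; G] holding=F

before: towers=[B; C; D/A; E; F; G] holding=-
pre[pickup(F)]: clear(F) ok, ontable(F) ok, handempty ok
all met → apply pickup(F)
after:  towers=[B; C; D/A; E; G] holding=F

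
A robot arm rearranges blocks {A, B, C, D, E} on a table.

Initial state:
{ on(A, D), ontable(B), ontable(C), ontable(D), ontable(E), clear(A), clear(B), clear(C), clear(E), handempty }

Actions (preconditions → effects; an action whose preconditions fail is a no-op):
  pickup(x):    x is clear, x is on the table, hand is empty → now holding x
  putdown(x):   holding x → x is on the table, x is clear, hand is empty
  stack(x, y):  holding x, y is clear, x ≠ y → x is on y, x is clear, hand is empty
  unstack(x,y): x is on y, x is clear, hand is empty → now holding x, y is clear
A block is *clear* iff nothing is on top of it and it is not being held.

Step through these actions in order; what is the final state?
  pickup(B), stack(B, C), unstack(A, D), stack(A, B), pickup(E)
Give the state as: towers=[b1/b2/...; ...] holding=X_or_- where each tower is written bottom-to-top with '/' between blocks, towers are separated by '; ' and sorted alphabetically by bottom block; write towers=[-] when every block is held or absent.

step 1 (pickup(B)): towers=[C; D/A; E] holding=B
step 2 (stack(B, C)): towers=[C/B; D/A; E] holding=-
step 3 (unstack(A, D)): towers=[C/B; D; E] holding=A
step 4 (stack(A, B)): towers=[C/B/A; D; E] holding=-
step 5 (pickup(E)): towers=[C/B/A; D] holding=E

towers=[C/B/A; D] holding=E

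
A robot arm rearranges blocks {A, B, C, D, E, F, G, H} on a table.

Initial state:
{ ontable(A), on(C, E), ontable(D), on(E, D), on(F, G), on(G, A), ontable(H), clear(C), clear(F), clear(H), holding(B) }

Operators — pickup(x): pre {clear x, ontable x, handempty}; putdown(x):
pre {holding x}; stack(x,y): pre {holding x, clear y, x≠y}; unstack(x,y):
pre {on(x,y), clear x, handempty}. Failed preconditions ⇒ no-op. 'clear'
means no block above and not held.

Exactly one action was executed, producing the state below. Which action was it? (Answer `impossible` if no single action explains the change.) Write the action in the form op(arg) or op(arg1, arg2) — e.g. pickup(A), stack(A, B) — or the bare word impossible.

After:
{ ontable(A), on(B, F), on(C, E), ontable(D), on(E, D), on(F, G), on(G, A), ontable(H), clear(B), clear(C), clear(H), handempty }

stack(B, F)

target: towers=[A/G/F/B; D/E/C; H] holding=-
        putdown(B) → towers=[A/G/F; B; D/E/C; H] holding=-
       stack(B, H) → towers=[A/G/F; D/E/C; H/B] holding=-
       stack(B, F) → towers=[A/G/F/B; D/E/C; H] holding=-  ← match
       stack(B, C) → towers=[A/G/F; D/E/C/B; H] holding=-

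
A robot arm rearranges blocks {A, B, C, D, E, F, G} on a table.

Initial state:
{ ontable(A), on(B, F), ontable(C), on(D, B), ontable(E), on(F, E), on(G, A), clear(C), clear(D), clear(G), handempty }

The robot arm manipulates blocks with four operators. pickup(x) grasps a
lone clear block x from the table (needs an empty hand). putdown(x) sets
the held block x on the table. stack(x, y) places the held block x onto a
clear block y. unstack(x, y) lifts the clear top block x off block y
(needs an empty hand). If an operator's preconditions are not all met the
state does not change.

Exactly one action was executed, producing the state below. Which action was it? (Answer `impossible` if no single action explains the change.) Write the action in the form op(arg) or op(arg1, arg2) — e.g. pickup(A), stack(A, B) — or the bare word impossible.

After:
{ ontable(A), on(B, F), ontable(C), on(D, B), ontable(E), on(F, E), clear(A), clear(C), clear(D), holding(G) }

target: towers=[A; C; E/F/B/D] holding=G
     unstack(G, A) → towers=[A; C; E/F/B/D] holding=G  ← match
     unstack(D, B) → towers=[A/G; C; E/F/B] holding=D
         pickup(C) → towers=[A/G; E/F/B/D] holding=C

unstack(G, A)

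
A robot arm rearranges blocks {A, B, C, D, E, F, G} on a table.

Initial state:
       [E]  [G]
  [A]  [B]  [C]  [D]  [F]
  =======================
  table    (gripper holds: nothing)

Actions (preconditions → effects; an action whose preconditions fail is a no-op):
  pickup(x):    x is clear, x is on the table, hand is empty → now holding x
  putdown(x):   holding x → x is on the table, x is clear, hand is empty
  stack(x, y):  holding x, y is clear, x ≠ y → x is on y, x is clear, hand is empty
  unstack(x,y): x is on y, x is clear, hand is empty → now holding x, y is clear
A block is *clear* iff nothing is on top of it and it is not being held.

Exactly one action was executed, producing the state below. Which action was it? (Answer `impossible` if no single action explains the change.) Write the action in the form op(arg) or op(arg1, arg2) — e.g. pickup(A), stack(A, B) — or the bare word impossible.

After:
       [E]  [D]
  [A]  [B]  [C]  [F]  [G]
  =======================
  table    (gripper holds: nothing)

target: towers=[A; B/E; C/D; F; G] holding=-
         pickup(F) → towers=[A; B/E; C/G; D] holding=F
     unstack(G, C) → towers=[A; B/E; C; D; F] holding=G
         pickup(D) → towers=[A; B/E; C/G; F] holding=D
         pickup(A) → towers=[B/E; C/G; D; F] holding=A
     unstack(E, B) → towers=[A; B; C/G; D; F] holding=E
none of the 5 applicable actions match → impossible

impossible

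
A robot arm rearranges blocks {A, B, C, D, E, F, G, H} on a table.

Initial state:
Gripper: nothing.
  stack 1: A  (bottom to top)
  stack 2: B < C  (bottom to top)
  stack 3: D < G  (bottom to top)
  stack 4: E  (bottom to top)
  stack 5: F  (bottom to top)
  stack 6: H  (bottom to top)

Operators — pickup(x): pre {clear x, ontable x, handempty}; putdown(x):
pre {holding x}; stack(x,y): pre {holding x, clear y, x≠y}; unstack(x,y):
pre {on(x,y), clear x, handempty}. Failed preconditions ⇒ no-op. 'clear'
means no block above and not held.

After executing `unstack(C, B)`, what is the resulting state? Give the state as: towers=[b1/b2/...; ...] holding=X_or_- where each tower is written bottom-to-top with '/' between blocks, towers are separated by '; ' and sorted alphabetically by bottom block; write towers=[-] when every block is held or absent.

towers=[A; B; D/G; E; F; H] holding=C

before: towers=[A; B/C; D/G; E; F; H] holding=-
pre[unstack(C, B)]: on(C,B) ok, clear(C) ok, handempty ok
all met → apply unstack(C, B)
after:  towers=[A; B; D/G; E; F; H] holding=C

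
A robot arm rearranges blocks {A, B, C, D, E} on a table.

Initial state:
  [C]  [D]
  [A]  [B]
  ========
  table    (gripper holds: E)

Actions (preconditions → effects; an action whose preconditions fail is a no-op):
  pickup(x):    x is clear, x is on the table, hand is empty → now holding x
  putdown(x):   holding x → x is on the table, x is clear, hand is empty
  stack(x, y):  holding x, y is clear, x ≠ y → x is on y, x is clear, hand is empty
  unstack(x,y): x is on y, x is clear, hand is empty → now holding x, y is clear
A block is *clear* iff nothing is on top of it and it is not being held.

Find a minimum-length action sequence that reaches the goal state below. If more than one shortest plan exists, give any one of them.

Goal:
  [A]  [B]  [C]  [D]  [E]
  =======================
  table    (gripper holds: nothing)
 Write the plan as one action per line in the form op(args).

step 1 (putdown(E)): towers=[A/C; B/D; E] holding=-
step 2 (unstack(D, B)): towers=[A/C; B; E] holding=D
step 3 (putdown(D)): towers=[A/C; B; D; E] holding=-
step 4 (unstack(C, A)): towers=[A; B; D; E] holding=C
step 5 (putdown(C)): towers=[A; B; C; D; E] holding=-
goal check: towers=[A; B; C; D; E] holding=- — reached (length 5, optimal by BFS)

putdown(E)
unstack(D, B)
putdown(D)
unstack(C, A)
putdown(C)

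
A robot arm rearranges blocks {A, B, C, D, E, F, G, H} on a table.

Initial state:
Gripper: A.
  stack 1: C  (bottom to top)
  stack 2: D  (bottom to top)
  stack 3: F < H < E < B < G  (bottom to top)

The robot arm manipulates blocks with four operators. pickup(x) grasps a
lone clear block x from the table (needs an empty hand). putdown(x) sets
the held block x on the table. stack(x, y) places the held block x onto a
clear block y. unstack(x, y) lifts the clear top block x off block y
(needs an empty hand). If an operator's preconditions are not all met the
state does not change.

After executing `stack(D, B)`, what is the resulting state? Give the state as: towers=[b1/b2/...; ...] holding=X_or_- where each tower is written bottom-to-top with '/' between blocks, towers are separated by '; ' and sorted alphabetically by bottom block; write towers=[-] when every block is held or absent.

before: towers=[C; D; F/H/E/B/G] holding=A
pre[stack(D, B)]: holding(D) ✗, clear(B) ✗, D≠B ✓
holding(D), clear(B) unmet → stack(D, B) is a no-op
after:  towers=[C; D; F/H/E/B/G] holding=A

towers=[C; D; F/H/E/B/G] holding=A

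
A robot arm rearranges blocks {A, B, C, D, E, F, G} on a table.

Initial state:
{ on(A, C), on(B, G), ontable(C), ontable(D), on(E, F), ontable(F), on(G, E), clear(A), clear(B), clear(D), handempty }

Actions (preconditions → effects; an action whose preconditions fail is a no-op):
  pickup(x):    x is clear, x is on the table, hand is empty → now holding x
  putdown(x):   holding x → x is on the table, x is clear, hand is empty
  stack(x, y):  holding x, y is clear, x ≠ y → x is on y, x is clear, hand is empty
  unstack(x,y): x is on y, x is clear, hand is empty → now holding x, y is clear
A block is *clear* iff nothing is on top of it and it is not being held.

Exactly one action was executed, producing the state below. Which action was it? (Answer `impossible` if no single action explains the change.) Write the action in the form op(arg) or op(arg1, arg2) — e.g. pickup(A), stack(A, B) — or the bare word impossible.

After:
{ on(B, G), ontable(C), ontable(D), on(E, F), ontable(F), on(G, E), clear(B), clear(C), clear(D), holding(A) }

target: towers=[C; D; F/E/G/B] holding=A
     unstack(B, G) → towers=[C/A; D; F/E/G] holding=B
         pickup(D) → towers=[C/A; F/E/G/B] holding=D
     unstack(A, C) → towers=[C; D; F/E/G/B] holding=A  ← match

unstack(A, C)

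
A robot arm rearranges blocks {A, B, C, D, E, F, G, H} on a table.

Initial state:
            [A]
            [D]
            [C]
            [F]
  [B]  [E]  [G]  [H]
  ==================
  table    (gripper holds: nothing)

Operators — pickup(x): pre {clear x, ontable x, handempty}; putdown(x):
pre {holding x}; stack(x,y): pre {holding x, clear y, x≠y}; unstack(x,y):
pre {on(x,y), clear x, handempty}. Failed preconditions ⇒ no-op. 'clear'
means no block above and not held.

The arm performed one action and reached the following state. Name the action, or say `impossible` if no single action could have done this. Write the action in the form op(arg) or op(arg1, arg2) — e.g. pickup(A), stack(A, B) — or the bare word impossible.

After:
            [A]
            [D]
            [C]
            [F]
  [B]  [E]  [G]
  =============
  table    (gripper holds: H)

pickup(H)

target: towers=[B; E; G/F/C/D/A] holding=H
     unstack(A, D) → towers=[B; E; G/F/C/D; H] holding=A
         pickup(E) → towers=[B; G/F/C/D/A; H] holding=E
         pickup(H) → towers=[B; E; G/F/C/D/A] holding=H  ← match
         pickup(B) → towers=[E; G/F/C/D/A; H] holding=B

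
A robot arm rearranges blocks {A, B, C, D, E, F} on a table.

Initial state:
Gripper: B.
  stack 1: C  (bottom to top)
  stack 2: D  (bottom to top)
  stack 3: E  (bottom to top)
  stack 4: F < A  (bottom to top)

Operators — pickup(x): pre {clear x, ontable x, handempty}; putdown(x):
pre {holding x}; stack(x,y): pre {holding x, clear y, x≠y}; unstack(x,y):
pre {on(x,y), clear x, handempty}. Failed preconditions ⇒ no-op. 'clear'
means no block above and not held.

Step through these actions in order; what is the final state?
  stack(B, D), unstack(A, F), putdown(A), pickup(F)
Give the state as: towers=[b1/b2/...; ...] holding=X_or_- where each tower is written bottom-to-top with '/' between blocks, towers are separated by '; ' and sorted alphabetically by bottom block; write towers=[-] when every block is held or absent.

towers=[A; C; D/B; E] holding=F

step 1 (stack(B, D)): towers=[C; D/B; E; F/A] holding=-
step 2 (unstack(A, F)): towers=[C; D/B; E; F] holding=A
step 3 (putdown(A)): towers=[A; C; D/B; E; F] holding=-
step 4 (pickup(F)): towers=[A; C; D/B; E] holding=F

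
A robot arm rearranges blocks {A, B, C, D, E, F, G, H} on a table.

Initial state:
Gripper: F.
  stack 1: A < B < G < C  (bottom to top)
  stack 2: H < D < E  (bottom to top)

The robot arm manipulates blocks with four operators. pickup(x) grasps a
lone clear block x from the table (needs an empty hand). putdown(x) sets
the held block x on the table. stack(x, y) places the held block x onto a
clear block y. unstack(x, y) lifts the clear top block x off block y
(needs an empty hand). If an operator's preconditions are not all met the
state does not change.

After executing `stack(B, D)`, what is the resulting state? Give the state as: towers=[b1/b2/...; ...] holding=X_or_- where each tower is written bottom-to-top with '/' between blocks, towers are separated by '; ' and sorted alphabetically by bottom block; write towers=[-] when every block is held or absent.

before: towers=[A/B/G/C; H/D/E] holding=F
pre[stack(B, D)]: holding(B) fail, clear(D) fail, B≠D ok
holding(B), clear(D) unmet → stack(B, D) is a no-op
after:  towers=[A/B/G/C; H/D/E] holding=F

towers=[A/B/G/C; H/D/E] holding=F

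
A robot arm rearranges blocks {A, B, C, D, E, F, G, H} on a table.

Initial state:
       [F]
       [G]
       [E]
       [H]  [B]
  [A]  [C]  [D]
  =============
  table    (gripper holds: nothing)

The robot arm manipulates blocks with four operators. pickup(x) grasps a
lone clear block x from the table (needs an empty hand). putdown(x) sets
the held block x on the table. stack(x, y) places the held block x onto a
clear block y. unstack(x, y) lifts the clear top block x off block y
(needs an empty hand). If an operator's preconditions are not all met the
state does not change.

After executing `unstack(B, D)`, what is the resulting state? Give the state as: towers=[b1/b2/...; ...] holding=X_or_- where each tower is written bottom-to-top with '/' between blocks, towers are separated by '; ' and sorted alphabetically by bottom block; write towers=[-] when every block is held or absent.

towers=[A; C/H/E/G/F; D] holding=B

before: towers=[A; C/H/E/G/F; D/B] holding=-
pre[unstack(B, D)]: on(B,D) ok, clear(B) ok, handempty ok
all met → apply unstack(B, D)
after:  towers=[A; C/H/E/G/F; D] holding=B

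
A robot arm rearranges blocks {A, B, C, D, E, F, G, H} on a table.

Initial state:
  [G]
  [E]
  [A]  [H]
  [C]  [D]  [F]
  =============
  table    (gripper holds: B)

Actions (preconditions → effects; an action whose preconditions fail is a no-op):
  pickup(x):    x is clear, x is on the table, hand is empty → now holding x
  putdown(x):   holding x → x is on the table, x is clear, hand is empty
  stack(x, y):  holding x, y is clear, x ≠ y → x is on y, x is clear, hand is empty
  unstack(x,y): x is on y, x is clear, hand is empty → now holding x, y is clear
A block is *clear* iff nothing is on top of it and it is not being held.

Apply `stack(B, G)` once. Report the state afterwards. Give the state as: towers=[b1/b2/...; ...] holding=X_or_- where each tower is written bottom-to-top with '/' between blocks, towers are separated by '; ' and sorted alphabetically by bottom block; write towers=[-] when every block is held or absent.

towers=[C/A/E/G/B; D/H; F] holding=-

before: towers=[C/A/E/G; D/H; F] holding=B
pre[stack(B, G)]: holding(B) yes, clear(G) yes, B≠G yes
all met → apply stack(B, G)
after:  towers=[C/A/E/G/B; D/H; F] holding=-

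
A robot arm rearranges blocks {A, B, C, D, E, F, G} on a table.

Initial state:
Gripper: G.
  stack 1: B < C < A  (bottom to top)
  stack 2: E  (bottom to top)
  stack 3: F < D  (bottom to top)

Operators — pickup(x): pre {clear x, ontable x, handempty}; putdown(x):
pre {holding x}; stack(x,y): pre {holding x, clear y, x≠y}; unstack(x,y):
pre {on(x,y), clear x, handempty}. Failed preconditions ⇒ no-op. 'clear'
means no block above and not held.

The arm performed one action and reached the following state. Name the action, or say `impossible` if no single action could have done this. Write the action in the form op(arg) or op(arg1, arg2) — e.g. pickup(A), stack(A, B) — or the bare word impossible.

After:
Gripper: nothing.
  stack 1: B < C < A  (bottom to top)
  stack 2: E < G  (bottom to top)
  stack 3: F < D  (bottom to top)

stack(G, E)

target: towers=[B/C/A; E/G; F/D] holding=-
        putdown(G) → towers=[B/C/A; E; F/D; G] holding=-
       stack(G, D) → towers=[B/C/A; E; F/D/G] holding=-
       stack(G, A) → towers=[B/C/A/G; E; F/D] holding=-
       stack(G, E) → towers=[B/C/A; E/G; F/D] holding=-  ← match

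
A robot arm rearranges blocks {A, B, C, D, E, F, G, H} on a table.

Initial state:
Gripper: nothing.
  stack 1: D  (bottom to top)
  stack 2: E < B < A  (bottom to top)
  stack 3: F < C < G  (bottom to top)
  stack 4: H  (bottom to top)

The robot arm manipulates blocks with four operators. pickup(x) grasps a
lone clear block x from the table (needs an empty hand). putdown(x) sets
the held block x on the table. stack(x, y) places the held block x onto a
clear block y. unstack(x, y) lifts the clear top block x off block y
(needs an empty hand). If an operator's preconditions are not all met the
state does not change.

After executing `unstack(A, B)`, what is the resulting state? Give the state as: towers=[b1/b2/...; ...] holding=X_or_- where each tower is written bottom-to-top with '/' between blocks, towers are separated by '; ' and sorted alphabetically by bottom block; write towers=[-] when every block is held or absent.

before: towers=[D; E/B/A; F/C/G; H] holding=-
pre[unstack(A, B)]: on(A,B) yes, clear(A) yes, handempty yes
all met → apply unstack(A, B)
after:  towers=[D; E/B; F/C/G; H] holding=A

towers=[D; E/B; F/C/G; H] holding=A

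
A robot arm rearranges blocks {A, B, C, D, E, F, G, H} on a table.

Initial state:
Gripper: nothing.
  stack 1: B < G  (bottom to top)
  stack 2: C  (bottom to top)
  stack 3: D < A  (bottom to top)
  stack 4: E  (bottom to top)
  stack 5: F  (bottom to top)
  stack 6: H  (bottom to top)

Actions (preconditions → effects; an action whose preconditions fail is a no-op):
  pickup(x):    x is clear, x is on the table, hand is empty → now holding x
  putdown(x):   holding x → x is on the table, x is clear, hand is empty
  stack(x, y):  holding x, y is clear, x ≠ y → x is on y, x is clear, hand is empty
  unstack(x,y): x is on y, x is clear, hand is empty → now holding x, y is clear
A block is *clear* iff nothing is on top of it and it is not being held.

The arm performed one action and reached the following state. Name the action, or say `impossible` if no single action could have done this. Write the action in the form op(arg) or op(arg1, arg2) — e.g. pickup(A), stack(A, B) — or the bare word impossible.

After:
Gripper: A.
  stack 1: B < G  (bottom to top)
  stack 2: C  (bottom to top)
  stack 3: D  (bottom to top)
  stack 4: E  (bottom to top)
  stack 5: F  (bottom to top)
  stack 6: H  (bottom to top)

unstack(A, D)

target: towers=[B/G; C; D; E; F; H] holding=A
     unstack(G, B) → towers=[B; C; D/A; E; F; H] holding=G
     unstack(A, D) → towers=[B/G; C; D; E; F; H] holding=A  ← match
         pickup(E) → towers=[B/G; C; D/A; F; H] holding=E
         pickup(H) → towers=[B/G; C; D/A; E; F] holding=H
         pickup(F) → towers=[B/G; C; D/A; E; H] holding=F
         pickup(C) → towers=[B/G; D/A; E; F; H] holding=C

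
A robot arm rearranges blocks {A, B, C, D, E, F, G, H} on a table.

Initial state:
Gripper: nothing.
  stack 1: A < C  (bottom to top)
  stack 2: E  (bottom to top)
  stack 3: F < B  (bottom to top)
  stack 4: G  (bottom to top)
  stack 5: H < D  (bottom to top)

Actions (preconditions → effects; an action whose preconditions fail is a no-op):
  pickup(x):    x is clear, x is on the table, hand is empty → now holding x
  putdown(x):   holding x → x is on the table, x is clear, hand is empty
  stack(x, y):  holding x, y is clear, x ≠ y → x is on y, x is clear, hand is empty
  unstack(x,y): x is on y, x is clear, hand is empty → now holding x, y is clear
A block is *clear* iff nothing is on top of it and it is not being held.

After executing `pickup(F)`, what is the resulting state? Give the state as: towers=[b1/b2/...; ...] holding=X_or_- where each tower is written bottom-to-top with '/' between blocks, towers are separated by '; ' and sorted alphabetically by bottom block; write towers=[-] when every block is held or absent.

before: towers=[A/C; E; F/B; G; H/D] holding=-
pre[pickup(F)]: clear(F) ✗, ontable(F) ✓, handempty ✓
clear(F) unmet → pickup(F) is a no-op
after:  towers=[A/C; E; F/B; G; H/D] holding=-

towers=[A/C; E; F/B; G; H/D] holding=-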